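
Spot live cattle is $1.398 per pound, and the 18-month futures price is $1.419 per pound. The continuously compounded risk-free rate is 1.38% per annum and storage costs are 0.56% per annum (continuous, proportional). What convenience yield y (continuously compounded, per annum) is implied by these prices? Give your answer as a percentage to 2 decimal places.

0.95%

F = S·e^((r+u−y)T) ⇒ (r+u−y) = ln(F/S)/T
ln(1.419/1.398) = 0.014910; /T ⇒ 0.009940
y = r + u − ln(F/S)/T = 0.0138 + 0.0056 − 0.009940 = 0.009460
y = 0.95%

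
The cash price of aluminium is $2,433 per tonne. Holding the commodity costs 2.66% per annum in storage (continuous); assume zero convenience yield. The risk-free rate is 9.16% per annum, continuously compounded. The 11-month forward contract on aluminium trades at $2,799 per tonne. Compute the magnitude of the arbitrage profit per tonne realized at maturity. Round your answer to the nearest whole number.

$88 per tonne

Fair forward: F* = S·e^(carry·T), with carry = (r + u) = 0.0916 + 0.0266 = 0.1182
F* = 2433 · e^(0.1182 × 11/12) = 2433 · e^0.108350 = 2433 × 1.114438 = $2711.4277
Market $2799 > fair $2711.4277: forward overpriced → cash-and-carry (buy spot, short the forward).
At maturity, profit = |F_mkt − F*| = |2799 − 2711.4277| = $88 per tonne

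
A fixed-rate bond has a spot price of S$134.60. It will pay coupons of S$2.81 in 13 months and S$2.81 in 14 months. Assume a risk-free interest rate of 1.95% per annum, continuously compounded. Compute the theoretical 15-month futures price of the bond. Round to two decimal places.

S$132.29

PV(coupons) I = 2.81·e^(−0.0195·13/12) + 2.81·e^(−0.0195·14/12)
I = 2.7513 + 2.7468 = 5.4981
F = (S − I)·e^(rT) = (134.60 − 5.4981) · e^(0.0195·15/12)
= 129.1019 · e^0.024375 = 129.1019 × 1.024674 = S$132.29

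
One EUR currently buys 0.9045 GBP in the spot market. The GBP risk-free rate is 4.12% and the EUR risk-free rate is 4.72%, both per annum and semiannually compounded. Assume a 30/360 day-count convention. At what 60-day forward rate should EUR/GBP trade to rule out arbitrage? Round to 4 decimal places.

0.9036

By covered interest parity, F = S · (1+r_GBP/2)^(2T) / (1+r_EUR/2)^(2T)
= 0.9045 × 1.006820 / 1.007806 = 0.9045 × 0.999022
F = 0.9036 GBP per EUR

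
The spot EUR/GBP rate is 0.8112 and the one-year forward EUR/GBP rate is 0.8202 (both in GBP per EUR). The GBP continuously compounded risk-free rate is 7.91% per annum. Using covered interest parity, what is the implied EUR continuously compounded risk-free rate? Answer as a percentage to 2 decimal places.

6.81%

F = S·e^((r_GBP − r_EUR)T) ⇒ r_EUR = r_GBP − ln(F/S)/T
ln(0.8202/0.8112) = 0.011034; /(12/12) = 0.011034
r_EUR = 0.0791 − 0.011034 = 0.068066
r_EUR = 6.81%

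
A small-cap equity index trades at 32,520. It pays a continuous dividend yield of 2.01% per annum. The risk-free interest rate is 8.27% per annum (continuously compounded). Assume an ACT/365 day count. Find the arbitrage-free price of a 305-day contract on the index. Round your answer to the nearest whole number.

34,266

F = S·e^((r − q)T) = 32520 · e^((0.0827 − 0.0201) × 305/365)
= 32520 · e^0.052310 = 32520 × 1.053702
F = 34,266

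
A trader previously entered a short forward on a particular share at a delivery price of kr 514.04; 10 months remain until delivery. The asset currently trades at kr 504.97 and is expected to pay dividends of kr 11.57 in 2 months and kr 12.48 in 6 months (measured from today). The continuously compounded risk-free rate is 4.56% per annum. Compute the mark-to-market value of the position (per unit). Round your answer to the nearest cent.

PV(remaining dividends) I = 11.57·e^(−0.0456·2/12) + 12.48·e^(−0.0456·6/12) = 23.6811
Current forward F = (S − I)·e^(rT) = (504.97 − 23.6811)·e^(0.0456·10/12) = 481.2889 × 1.038731 = 499.9297
Value (long) = (F − K)·e^(−rT) = (499.9297 − 514.04) × 0.962713 = -13.5842
Short position value = −(long value) = kr 13.58

kr 13.58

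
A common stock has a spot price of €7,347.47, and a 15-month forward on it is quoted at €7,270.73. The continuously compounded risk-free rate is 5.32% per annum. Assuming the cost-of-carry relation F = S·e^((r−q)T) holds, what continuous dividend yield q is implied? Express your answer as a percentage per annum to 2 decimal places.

From F = S·e^((r−q)T): (r − q) = ln(F/S)/T
ln(7270.73/7347.47) = ln(0.989556) = -0.010499
(r − q) = -0.010499 / (15/12) = -0.008399
q = r − ln(F/S)/T = 0.0532 + 0.008399 = 0.061599
q = 6.16%

6.16%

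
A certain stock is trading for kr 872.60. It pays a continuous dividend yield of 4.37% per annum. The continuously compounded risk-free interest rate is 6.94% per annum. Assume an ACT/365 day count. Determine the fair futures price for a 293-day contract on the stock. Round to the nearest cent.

F = S·e^((r − q)T) = 872.60 · e^((0.0694 − 0.0437) × 293/365)
= 872.60 · e^0.020630 = 872.60 × 1.020844
F = kr 890.79

kr 890.79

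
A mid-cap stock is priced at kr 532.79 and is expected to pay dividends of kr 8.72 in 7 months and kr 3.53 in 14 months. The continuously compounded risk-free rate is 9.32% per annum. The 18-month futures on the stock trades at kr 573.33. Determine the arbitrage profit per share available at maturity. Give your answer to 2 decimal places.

kr 26.26 per share

PV(dividends) I = 8.72·e^(−0.0932·7/12) + 3.53·e^(−0.0932·14/12) = 11.4249
Fair futures F* = (S − I)·e^(rT) = (532.79 − 11.4249)·e^0.139800 = 521.3651 × 1.150044 = 599.5928
Market kr 573.33 < fair 599.5928: forward underpriced → reverse cash-and-carry (short the stock, invest proceeds at r, pay the dividends, go long the forward).
Profit at T = |F_mkt − F*| = |573.33 − 599.5928| = kr 26.26 per share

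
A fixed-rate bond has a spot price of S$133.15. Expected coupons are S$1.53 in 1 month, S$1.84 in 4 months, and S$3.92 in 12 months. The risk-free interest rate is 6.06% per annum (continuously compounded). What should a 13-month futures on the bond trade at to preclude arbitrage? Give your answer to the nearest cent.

PV(coupons) I = 1.53·e^(−0.0606·1/12) + 1.84·e^(−0.0606·4/12) + 3.92·e^(−0.0606·12/12)
I = 1.5223 + 1.8032 + 3.6895 = 7.0150
F = (S − I)·e^(rT) = (133.15 − 7.0150) · e^(0.0606·13/12)
= 126.1350 · e^0.065650 = 126.1350 × 1.067853 = S$134.69

S$134.69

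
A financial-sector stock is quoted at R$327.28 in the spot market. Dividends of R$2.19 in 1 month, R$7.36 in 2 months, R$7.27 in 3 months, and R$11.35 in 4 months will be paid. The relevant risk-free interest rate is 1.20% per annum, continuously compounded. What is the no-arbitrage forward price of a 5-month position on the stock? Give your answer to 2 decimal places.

PV(dividends) I = 2.19·e^(−0.0120·1/12) + 7.36·e^(−0.0120·2/12) + 7.27·e^(−0.0120·3/12) + 11.35·e^(−0.0120·4/12)
I = 2.1878 + 7.3453 + 7.2482 + 11.3047 = 28.0860
F = (S − I)·e^(rT) = (327.28 − 28.0860) · e^(0.0120·5/12)
= 299.1940 · e^0.005000 = 299.1940 × 1.005013 = R$300.69

R$300.69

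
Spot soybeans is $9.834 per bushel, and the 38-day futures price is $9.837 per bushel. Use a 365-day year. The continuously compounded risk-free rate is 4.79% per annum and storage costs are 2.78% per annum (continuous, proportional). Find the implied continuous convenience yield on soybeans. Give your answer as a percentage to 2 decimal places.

F = S·e^((r+u−y)T) ⇒ (r+u−y) = ln(F/S)/T
ln(9.837/9.834) = 0.000305; /T ⇒ 0.002930
y = r + u − ln(F/S)/T = 0.0479 + 0.0278 − 0.002930 = 0.072770
y = 7.28%

7.28%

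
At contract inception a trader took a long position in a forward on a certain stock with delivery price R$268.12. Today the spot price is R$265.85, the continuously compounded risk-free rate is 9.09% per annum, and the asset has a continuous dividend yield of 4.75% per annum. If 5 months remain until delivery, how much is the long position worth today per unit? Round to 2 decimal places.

Current fair forward for the remaining 5 months: F = S·e^((r − q)·T), (r − q) = 0.0909 − 0.0475 = 0.0434
F = 265.85 · e^(0.0434 × 5/12) = 265.85 × 1.018248 = 270.7012
Value of long forward = (F − K)·e^(−rT) = (270.7012 − 268.12) · e^(−0.0909·5/12)
= 2.5812 × 0.962833 = 2.49

R$2.49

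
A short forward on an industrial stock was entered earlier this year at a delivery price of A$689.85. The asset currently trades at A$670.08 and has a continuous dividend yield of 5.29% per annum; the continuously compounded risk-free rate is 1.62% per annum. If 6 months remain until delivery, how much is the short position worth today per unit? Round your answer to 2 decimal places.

Current fair forward for the remaining 6 months: F = S·e^((r − q)·T), (r − q) = 0.0162 − 0.0529 = -0.0367
F = 670.08 · e^(-0.0367 × 6/12) = 670.08 × 0.981817 = 657.8959
Value of long forward = (F − K)·e^(−rT) = (657.8959 − 689.85) · e^(−0.0162·6/12)
= -31.9541 × 0.991933 = -31.70
Short position value = −(long value) = A$31.70

A$31.70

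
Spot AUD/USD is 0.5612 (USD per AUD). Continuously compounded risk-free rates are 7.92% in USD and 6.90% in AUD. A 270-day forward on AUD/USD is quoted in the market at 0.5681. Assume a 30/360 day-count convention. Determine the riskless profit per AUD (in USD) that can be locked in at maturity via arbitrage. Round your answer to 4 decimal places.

Fair forward: F* = S·e^(carry·T), with carry = (r_USD − r_AUD) = 0.0792 − 0.0690 = 0.0102
F* = 0.5612 · e^(0.0102 × 270/360) = 0.5612 · e^0.007650 = 0.5612 × 1.007679 = 0.5655
Market 0.5681 > fair 0.5655: forward overpriced → cash-and-carry (buy spot, short the forward).
At maturity, profit = |F_mkt − F*| = |0.5681 − 0.5655| = 0.0026 per AUD (in USD)

0.0026 per AUD (in USD)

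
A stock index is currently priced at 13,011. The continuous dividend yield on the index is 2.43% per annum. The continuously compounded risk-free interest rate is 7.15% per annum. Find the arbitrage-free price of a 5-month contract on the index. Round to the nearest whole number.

13,269

F = S·e^((r − q)T) = 13011 · e^((0.0715 − 0.0243) × 5/12)
= 13011 · e^0.019667 = 13011 × 1.019862
F = 13,269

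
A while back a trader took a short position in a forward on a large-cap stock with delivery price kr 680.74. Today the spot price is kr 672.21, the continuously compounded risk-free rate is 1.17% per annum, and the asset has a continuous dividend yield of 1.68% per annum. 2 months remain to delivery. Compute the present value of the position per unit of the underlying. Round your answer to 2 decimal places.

Current fair forward for the remaining 2 months: F = S·e^((r − q)·T), (r − q) = 0.0117 − 0.0168 = -0.0051
F = 672.21 · e^(-0.0051 × 2/12) = 672.21 × 0.999150 = 671.6386
Value of long forward = (F − K)·e^(−rT) = (671.6386 − 680.74) · e^(−0.0117·2/12)
= -9.1014 × 0.998052 = -9.08
Short position value = −(long value) = kr 9.08

kr 9.08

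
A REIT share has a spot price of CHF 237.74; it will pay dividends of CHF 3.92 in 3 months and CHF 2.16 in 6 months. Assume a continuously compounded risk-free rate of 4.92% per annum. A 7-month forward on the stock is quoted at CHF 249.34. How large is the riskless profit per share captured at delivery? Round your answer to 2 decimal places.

PV(dividends) I = 3.92·e^(−0.0492·3/12) + 2.16·e^(−0.0492·6/12) = 5.9796
Fair forward F* = (S − I)·e^(rT) = (237.74 − 5.9796)·e^0.028700 = 231.7604 × 1.029116 = 238.5083
Market CHF 249.34 > fair 238.5083: forward overpriced → cash-and-carry (borrow at r, buy the stock and collect the dividends, short the forward).
Profit at T = |F_mkt − F*| = |249.34 − 238.5083| = CHF 10.83 per share

CHF 10.83 per share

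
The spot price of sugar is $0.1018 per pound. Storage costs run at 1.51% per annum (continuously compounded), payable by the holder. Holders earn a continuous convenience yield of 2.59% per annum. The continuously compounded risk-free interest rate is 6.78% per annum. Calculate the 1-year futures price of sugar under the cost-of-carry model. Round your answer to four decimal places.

$0.1078 per pound

Net carry = r + u − y = 0.0678 + 0.0151 − 0.0259 = 0.0570
F = S·e^((r+u−y)T) = 0.1018 · e^(0.0570 × 1) = 0.1018 · e^0.057000
= 0.1018 × 1.058656 = $0.1078 per pound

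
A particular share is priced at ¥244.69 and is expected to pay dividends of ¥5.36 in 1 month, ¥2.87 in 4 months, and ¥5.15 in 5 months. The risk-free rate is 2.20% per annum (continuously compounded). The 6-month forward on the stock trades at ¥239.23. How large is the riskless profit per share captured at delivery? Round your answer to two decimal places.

¥5.28 per share

PV(dividends) I = 5.36·e^(−0.0220·1/12) + 2.87·e^(−0.0220·4/12) + 5.15·e^(−0.0220·5/12) = 13.3022
Fair forward F* = (S − I)·e^(rT) = (244.69 − 13.3022)·e^0.011000 = 231.3878 × 1.011061 = 233.9472
Market ¥239.23 > fair 233.9472: forward overpriced → cash-and-carry (borrow at r, buy the stock and collect the dividends, short the forward).
Profit at T = |F_mkt − F*| = |239.23 − 233.9472| = ¥5.28 per share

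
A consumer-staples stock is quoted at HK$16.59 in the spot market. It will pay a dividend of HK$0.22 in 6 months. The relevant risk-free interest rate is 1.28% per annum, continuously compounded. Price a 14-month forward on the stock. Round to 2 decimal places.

PV(dividends) I = 0.22·e^(−0.0128·6/12)
I = 0.2186
F = (S − I)·e^(rT) = (16.59 − 0.2186) · e^(0.0128·14/12)
= 16.3714 · e^0.014933 = 16.3714 × 1.015045 = HK$16.62

HK$16.62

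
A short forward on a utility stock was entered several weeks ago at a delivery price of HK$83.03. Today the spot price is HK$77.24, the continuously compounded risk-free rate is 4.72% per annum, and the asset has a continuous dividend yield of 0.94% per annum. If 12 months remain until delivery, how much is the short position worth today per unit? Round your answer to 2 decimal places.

Current fair forward for the remaining 12 months: F = S·e^((r − q)·T), (r − q) = 0.0472 − 0.0094 = 0.0378
F = 77.24 · e^(0.0378 × 12/12) = 77.24 × 1.038524 = 80.2156
Value of long forward = (F − K)·e^(−rT) = (80.2156 − 83.03) · e^(−0.0472·12/12)
= -2.8144 × 0.953897 = -2.68
Short position value = −(long value) = HK$2.68

HK$2.68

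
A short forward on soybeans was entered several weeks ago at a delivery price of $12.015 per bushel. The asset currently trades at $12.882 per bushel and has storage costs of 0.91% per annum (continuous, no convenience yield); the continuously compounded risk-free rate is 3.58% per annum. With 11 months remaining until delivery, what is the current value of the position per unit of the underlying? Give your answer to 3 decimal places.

Current fair forward for the remaining 11 months: F = S·e^((r + u)·T), (r + u) = 0.0358 + 0.0091 = 0.0449
F = 12.882 · e^(0.0449 × 11/12) = 12.882 × 1.042017 = 13.4233
Value of long forward = (F − K)·e^(−rT) = (13.4233 − 12.015) · e^(−0.0358·11/12)
= 1.4083 × 0.967716 = 1.363
Short position value = −(long value) = -$1.363

-$1.363 per bushel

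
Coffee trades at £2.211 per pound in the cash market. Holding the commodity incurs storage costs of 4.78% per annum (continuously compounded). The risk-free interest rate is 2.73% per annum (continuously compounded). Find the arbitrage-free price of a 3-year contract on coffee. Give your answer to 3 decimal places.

£2.770 per pound

Net carry = r + u − y = 0.0273 + 0.0478 − 0.0000 = 0.0751
F = S·e^((r+u−y)T) = 2.211 · e^(0.0751 × 3) = 2.211 · e^0.225300
= 2.211 × 1.252698 = £2.770 per pound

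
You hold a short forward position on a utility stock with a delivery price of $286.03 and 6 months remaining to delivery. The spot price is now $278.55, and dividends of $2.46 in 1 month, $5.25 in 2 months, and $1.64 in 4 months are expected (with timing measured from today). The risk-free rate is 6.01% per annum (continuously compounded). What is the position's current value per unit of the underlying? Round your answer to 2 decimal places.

$8.27

PV(remaining dividends) I = 2.46·e^(−0.0601·1/12) + 5.25·e^(−0.0601·2/12) + 1.64·e^(−0.0601·4/12) = 9.2529
Current forward F = (S − I)·e^(rT) = (278.55 − 9.2529)·e^(0.0601·6/12) = 269.2971 × 1.030506 = 277.5123
Value (long) = (F − K)·e^(−rT) = (277.5123 − 286.03) × 0.970397 = -8.2656
Short position value = −(long value) = $8.27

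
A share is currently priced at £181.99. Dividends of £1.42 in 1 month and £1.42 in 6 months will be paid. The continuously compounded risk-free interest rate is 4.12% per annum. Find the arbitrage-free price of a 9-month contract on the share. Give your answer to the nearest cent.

£184.81

PV(dividends) I = 1.42·e^(−0.0412·1/12) + 1.42·e^(−0.0412·6/12)
I = 1.4151 + 1.3910 = 2.8061
F = (S − I)·e^(rT) = (181.99 − 2.8061) · e^(0.0412·9/12)
= 179.1839 · e^0.030900 = 179.1839 × 1.031382 = £184.81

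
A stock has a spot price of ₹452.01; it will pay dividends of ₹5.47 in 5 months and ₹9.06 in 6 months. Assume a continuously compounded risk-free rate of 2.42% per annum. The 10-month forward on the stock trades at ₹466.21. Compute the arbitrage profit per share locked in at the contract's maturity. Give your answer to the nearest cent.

PV(dividends) I = 5.47·e^(−0.0242·5/12) + 9.06·e^(−0.0242·6/12) = 14.3662
Fair forward F* = (S − I)·e^(rT) = (452.01 − 14.3662)·e^0.020167 = 437.6438 × 1.020372 = 446.5595
Market ₹466.21 > fair 446.5595: forward overpriced → cash-and-carry (borrow at r, buy the stock and collect the dividends, short the forward).
Profit at T = |F_mkt − F*| = |466.21 − 446.5595| = ₹19.65 per share

₹19.65 per share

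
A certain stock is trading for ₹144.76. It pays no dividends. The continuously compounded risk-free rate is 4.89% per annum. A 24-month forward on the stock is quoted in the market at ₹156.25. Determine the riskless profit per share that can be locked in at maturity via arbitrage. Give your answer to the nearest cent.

₹3.38 per share

Fair forward: F* = S·e^(carry·T), with carry = r = 0.0489
F* = 144.76 · e^(0.0489 × 24/12) = 144.76 · e^0.097800 = 144.76 × 1.102742 = ₹159.6329
Market ₹156.25 < fair ₹159.6329: forward underpriced → reverse cash-and-carry (short spot, go long the forward).
At maturity, profit = |F_mkt − F*| = |156.25 − 159.6329| = ₹3.38 per share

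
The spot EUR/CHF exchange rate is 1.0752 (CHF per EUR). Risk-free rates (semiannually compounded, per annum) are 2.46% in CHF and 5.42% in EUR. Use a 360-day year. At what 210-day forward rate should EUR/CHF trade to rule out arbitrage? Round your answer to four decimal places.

By covered interest parity, F = S · (1+r_CHF/2)^(2T) / (1+r_EUR/2)^(2T)
= 1.0752 × 1.014365 / 1.031688 = 1.0752 × 0.983209
F = 1.0571 CHF per EUR

1.0571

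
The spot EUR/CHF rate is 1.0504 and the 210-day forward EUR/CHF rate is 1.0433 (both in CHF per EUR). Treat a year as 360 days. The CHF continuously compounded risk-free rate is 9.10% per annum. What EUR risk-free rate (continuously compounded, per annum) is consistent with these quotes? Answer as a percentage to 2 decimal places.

10.26%

F = S·e^((r_CHF − r_EUR)T) ⇒ r_EUR = r_CHF − ln(F/S)/T
ln(1.0433/1.0504) = -0.006782; /(210/360) = -0.011626
r_EUR = 0.0910 + 0.011626 = 0.102626
r_EUR = 10.26%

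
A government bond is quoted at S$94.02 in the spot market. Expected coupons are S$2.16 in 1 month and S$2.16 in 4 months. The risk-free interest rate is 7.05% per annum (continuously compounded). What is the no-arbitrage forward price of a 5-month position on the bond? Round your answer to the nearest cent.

S$92.44

PV(coupons) I = 2.16·e^(−0.0705·1/12) + 2.16·e^(−0.0705·4/12)
I = 2.1473 + 2.1098 = 4.2571
F = (S − I)·e^(rT) = (94.02 − 4.2571) · e^(0.0705·5/12)
= 89.7629 · e^0.029375 = 89.7629 × 1.029811 = S$92.44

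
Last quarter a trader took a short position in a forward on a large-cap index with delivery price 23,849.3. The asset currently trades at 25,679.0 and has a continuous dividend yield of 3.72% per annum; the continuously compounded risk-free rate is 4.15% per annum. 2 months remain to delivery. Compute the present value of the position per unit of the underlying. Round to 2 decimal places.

-1835.37

Current fair forward for the remaining 2 months: F = S·e^((r − q)·T), (r − q) = 0.0415 − 0.0372 = 0.0043
F = 25679.0 · e^(0.0043 × 2/12) = 25679.0 × 1.00071692 = 25697.4098
Value of long forward = (F − K)·e^(−rT) = (25697.4098 − 23849.3) · e^(−0.0415·2/12)
= 1848.1098 × 0.99310720 = 1835.37
Short position value = −(long value) = -1835.37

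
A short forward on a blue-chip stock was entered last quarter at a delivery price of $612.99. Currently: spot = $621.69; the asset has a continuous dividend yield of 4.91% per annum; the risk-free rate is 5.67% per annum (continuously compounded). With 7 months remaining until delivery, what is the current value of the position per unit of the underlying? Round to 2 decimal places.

-$11.09

Current fair forward for the remaining 7 months: F = S·e^((r − q)·T), (r − q) = 0.0567 − 0.0491 = 0.0076
F = 621.69 · e^(0.0076 × 7/12) = 621.69 × 1.004443 = 624.4522
Value of long forward = (F − K)·e^(−rT) = (624.4522 − 612.99) · e^(−0.0567·7/12)
= 11.4622 × 0.967466 = 11.09
Short position value = −(long value) = -$11.09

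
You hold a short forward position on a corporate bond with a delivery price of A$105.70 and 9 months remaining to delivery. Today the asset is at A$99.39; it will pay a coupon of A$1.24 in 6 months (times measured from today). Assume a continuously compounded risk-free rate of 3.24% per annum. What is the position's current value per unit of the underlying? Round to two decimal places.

A$4.99

PV(remaining coupons) I = 1.24·e^(−0.0324·6/12) = 1.2201
Current forward F = (S − I)·e^(rT) = (99.39 − 1.2201)·e^(0.0324·9/12) = 98.1699 × 1.024598 = 100.5847
Value (long) = (F − K)·e^(−rT) = (100.5847 − 105.70) × 0.975993 = -4.9925
Short position value = −(long value) = A$4.99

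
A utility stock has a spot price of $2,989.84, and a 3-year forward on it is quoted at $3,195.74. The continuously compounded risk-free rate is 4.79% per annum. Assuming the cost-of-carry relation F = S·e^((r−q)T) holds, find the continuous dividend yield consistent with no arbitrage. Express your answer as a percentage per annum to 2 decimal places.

From F = S·e^((r−q)T): (r − q) = ln(F/S)/T
ln(3195.74/2989.84) = ln(1.068867) = 0.066599
(r − q) = 0.066599 / (3) = 0.022200
q = r − ln(F/S)/T = 0.0479 − 0.022200 = 0.025700
q = 2.57%

2.57%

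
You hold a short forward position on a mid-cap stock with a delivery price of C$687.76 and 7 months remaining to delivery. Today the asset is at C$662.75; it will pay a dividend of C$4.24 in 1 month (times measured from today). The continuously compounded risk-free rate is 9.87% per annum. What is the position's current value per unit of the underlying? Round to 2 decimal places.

PV(remaining dividends) I = 4.24·e^(−0.0987·1/12) = 4.2053
Current forward F = (S − I)·e^(rT) = (662.75 − 4.2053)·e^(0.0987·7/12) = 658.5447 × 1.059265 = 697.5734
Value (long) = (F − K)·e^(−rT) = (697.5734 − 687.76) × 0.944051 = 9.2644
Short position value = −(long value) = -C$9.26

-C$9.26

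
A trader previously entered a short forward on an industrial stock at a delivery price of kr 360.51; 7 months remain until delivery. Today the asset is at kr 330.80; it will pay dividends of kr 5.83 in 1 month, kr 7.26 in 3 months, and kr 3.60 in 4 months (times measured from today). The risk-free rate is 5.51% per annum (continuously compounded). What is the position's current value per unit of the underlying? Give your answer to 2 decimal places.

kr 34.81

PV(remaining dividends) I = 5.83·e^(−0.0551·1/12) + 7.26·e^(−0.0551·3/12) + 3.60·e^(−0.0551·4/12) = 16.4985
Current forward F = (S − I)·e^(rT) = (330.80 − 16.4985)·e^(0.0551·7/12) = 314.3015 × 1.032664 = 324.5678
Value (long) = (F − K)·e^(−rT) = (324.5678 − 360.51) × 0.968369 = -34.8053
Short position value = −(long value) = kr 34.81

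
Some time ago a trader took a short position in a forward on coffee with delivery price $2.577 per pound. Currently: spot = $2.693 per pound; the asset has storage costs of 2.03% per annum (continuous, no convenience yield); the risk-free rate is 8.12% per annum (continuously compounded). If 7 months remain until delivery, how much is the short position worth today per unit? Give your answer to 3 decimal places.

Current fair forward for the remaining 7 months: F = S·e^((r + u)·T), (r + u) = 0.0812 + 0.0203 = 0.1015
F = 2.693 · e^(0.1015 × 7/12) = 2.693 × 1.060996 = 2.8573
Value of long forward = (F − K)·e^(−rT) = (2.8573 − 2.577) · e^(−0.0812·7/12)
= 0.2803 × 0.953738 = 0.267
Short position value = −(long value) = -$0.267

-$0.267 per pound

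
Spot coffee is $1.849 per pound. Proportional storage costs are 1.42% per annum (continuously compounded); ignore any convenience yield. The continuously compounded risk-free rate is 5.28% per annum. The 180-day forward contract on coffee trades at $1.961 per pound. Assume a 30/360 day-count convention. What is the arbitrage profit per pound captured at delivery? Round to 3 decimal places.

$0.049 per pound

Fair forward: F* = S·e^(carry·T), with carry = (r + u) = 0.0528 + 0.0142 = 0.0670
F* = 1.849 · e^(0.0670 × 180/360) = 1.849 · e^0.033500 = 1.849 × 1.034067 = $1.9120
Market $1.961 > fair $1.9120: forward overpriced → cash-and-carry (buy spot, short the forward).
At maturity, profit = |F_mkt − F*| = |1.961 − 1.9120| = $0.049 per pound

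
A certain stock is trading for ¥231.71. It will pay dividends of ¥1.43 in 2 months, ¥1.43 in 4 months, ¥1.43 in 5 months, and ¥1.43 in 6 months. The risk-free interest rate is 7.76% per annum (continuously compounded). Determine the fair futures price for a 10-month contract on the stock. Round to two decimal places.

¥241.25

PV(dividends) I = 1.43·e^(−0.0776·2/12) + 1.43·e^(−0.0776·4/12) + 1.43·e^(−0.0776·5/12) + 1.43·e^(−0.0776·6/12)
I = 1.4116 + 1.3935 + 1.3845 + 1.3756 = 5.5652
F = (S − I)·e^(rT) = (231.71 − 5.5652) · e^(0.0776·10/12)
= 226.1448 · e^0.064667 = 226.1448 × 1.066804 = ¥241.25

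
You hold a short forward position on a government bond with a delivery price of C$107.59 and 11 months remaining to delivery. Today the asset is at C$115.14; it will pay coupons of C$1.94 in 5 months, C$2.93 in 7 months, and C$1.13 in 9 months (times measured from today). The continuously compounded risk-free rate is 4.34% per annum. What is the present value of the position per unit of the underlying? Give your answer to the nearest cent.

-C$5.89

PV(remaining coupons) I = 1.94·e^(−0.0434·5/12) + 2.93·e^(−0.0434·7/12) + 1.13·e^(−0.0434·9/12) = 5.8558
Current forward F = (S − I)·e^(rT) = (115.14 − 5.8558)·e^(0.0434·11/12) = 109.2842 × 1.040585 = 113.7195
Value (long) = (F − K)·e^(−rT) = (113.7195 − 107.59) × 0.960998 = 5.8904
Short position value = −(long value) = -C$5.89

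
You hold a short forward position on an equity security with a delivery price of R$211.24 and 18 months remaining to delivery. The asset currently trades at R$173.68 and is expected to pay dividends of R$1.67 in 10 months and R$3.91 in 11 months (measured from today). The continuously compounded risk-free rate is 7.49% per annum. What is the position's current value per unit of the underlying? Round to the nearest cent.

PV(remaining dividends) I = 1.67·e^(−0.0749·10/12) + 3.91·e^(−0.0749·11/12) = 5.2195
Current forward F = (S − I)·e^(rT) = (173.68 − 5.2195)·e^(0.0749·18/12) = 168.4605 × 1.118904 = 188.4911
Value (long) = (F − K)·e^(−rT) = (188.4911 − 211.24) × 0.893731 = -20.3314
Short position value = −(long value) = R$20.33

R$20.33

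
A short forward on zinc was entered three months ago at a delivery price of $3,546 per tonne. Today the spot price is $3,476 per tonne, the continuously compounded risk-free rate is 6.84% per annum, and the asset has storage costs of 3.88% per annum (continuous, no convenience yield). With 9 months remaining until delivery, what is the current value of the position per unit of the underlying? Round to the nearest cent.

Current fair forward for the remaining 9 months: F = S·e^((r + u)·T), (r + u) = 0.0684 + 0.0388 = 0.1072
F = 3476 · e^(0.1072 × 9/12) = 3476 × 1.08372047 = 3767.0124
Value of long forward = (F − K)·e^(−rT) = (3767.0124 − 3546) · e^(−0.0684·9/12)
= 221.0124 × 0.94999363 = 209.96
Short position value = −(long value) = -$209.96

-$209.96 per tonne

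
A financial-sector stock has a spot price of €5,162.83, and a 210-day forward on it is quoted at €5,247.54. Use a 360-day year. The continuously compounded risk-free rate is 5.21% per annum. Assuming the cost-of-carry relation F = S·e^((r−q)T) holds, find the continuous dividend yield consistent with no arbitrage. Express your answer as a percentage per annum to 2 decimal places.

From F = S·e^((r−q)T): (r − q) = ln(F/S)/T
ln(5247.54/5162.83) = ln(1.016408) = 0.016275
(r − q) = 0.016275 / (210/360) = 0.027900
q = r − ln(F/S)/T = 0.0521 − 0.027900 = 0.024200
q = 2.42%

2.42%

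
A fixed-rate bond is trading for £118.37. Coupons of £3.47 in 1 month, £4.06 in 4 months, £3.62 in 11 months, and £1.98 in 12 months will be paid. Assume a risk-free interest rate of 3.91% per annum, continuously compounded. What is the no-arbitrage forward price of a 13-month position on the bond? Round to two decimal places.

£110.07

PV(coupons) I = 3.47·e^(−0.0391·1/12) + 4.06·e^(−0.0391·4/12) + 3.62·e^(−0.0391·11/12) + 1.98·e^(−0.0391·12/12)
I = 3.4587 + 4.0074 + 3.4926 + 1.9041 = 12.8628
F = (S − I)·e^(rT) = (118.37 − 12.8628) · e^(0.0391·13/12)
= 105.5072 · e^0.042358 = 105.5072 × 1.043268 = £110.07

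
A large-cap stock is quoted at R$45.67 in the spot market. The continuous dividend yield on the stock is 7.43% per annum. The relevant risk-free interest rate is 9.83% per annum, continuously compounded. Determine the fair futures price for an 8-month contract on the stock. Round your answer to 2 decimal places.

R$46.41

F = S·e^((r − q)T) = 45.67 · e^((0.0983 − 0.0743) × 8/12)
= 45.67 · e^0.016000 = 45.67 × 1.016129
F = R$46.41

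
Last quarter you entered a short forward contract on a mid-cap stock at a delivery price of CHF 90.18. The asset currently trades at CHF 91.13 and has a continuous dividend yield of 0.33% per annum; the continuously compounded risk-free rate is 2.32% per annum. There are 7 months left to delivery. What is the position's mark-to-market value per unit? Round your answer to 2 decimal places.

Current fair forward for the remaining 7 months: F = S·e^((r − q)·T), (r − q) = 0.0232 − 0.0033 = 0.0199
F = 91.13 · e^(0.0199 × 7/12) = 91.13 × 1.011676 = 92.1940
Value of long forward = (F − K)·e^(−rT) = (92.1940 − 90.18) · e^(−0.0232·7/12)
= 2.0140 × 0.986558 = 1.99
Short position value = −(long value) = -CHF 1.99

-CHF 1.99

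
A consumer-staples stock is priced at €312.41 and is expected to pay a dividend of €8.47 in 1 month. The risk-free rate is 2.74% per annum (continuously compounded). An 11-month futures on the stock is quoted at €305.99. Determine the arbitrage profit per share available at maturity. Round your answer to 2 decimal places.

PV(dividends) I = 8.47·e^(−0.0274·1/12) = 8.4507
Fair futures F* = (S − I)·e^(rT) = (312.41 − 8.4507)·e^0.025117 = 303.9593 × 1.025435 = 311.6905
Market €305.99 < fair 311.6905: forward underpriced → reverse cash-and-carry (short the stock, invest proceeds at r, pay the dividends, go long the forward).
Profit at T = |F_mkt − F*| = |305.99 − 311.6905| = €5.70 per share

€5.70 per share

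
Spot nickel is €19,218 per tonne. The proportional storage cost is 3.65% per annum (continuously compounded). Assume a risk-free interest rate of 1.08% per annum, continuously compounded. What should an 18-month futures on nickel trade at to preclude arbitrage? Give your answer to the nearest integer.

Net carry = r + u − y = 0.0108 + 0.0365 − 0.0000 = 0.0473
F = S·e^((r+u−y)T) = 19218 · e^(0.0473 × 18/12) = 19218 · e^0.070950
= 19218 × 1.073528 = €20,631 per tonne

€20,631 per tonne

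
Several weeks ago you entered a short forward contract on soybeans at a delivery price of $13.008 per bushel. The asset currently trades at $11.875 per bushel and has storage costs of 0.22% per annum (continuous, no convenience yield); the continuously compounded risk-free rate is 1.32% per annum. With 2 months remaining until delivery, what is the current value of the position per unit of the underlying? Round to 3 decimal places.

Current fair forward for the remaining 2 months: F = S·e^((r + u)·T), (r + u) = 0.0132 + 0.0022 = 0.0154
F = 11.875 · e^(0.0154 × 2/12) = 11.875 × 1.002570 = 11.9055
Value of long forward = (F − K)·e^(−rT) = (11.9055 − 13.008) · e^(−0.0132·2/12)
= -1.1025 × 0.997802 = -1.100
Short position value = −(long value) = $1.100

$1.100 per bushel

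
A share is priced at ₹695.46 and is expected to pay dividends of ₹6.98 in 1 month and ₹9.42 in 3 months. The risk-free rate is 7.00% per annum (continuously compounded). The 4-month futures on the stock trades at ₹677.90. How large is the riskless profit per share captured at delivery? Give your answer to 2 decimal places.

₹17.40 per share

PV(dividends) I = 6.98·e^(−0.0700·1/12) + 9.42·e^(−0.0700·3/12) = 16.1960
Fair futures F* = (S − I)·e^(rT) = (695.46 − 16.1960)·e^0.023333 = 679.2640 × 1.023607 = 695.2994
Market ₹677.90 < fair 695.2994: forward underpriced → reverse cash-and-carry (short the stock, invest proceeds at r, pay the dividends, go long the forward).
Profit at T = |F_mkt − F*| = |677.90 − 695.2994| = ₹17.40 per share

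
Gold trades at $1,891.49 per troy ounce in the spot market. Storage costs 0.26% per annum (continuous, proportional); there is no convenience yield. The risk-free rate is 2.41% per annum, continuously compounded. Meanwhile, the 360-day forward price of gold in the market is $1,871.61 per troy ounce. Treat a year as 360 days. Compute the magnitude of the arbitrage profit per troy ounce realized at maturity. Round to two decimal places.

Fair forward: F* = S·e^(carry·T), with carry = (r + u) = 0.0241 + 0.0026 = 0.0267
F* = 1891.49 · e^(0.0267 × 360/360) = 1891.49 · e^0.02670000 = 1891.49 × 1.02705964 = $1942.6730
Market $1871.61 < fair $1942.6730: forward underpriced → reverse cash-and-carry (short spot, go long the forward).
At maturity, profit = |F_mkt − F*| = |1871.61 − 1942.6730| = $71.06 per troy ounce

$71.06 per troy ounce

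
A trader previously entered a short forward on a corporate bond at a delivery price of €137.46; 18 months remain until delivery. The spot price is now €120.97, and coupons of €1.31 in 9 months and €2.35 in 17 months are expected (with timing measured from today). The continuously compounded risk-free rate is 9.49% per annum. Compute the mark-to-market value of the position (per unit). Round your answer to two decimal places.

PV(remaining coupons) I = 1.31·e^(−0.0949·9/12) + 2.35·e^(−0.0949·17/12) = 3.2744
Current forward F = (S − I)·e^(rT) = (120.97 − 3.2744)·e^(0.0949·18/12) = 117.6956 × 1.152980 = 135.7007
Value (long) = (F − K)·e^(−rT) = (135.7007 − 137.46) × 0.867318 = -1.5259
Short position value = −(long value) = €1.53

€1.53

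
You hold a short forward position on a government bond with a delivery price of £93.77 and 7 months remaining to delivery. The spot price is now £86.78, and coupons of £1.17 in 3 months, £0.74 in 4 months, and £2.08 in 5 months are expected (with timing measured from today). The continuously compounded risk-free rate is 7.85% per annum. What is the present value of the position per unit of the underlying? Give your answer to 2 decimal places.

PV(remaining coupons) I = 1.17·e^(−0.0785·3/12) + 0.74·e^(−0.0785·4/12) + 2.08·e^(−0.0785·5/12) = 3.8812
Current forward F = (S − I)·e^(rT) = (86.78 − 3.8812)·e^(0.0785·7/12) = 82.8988 × 1.046856 = 86.7831
Value (long) = (F − K)·e^(−rT) = (86.7831 − 93.77) × 0.955241 = -6.6742
Short position value = −(long value) = £6.67

£6.67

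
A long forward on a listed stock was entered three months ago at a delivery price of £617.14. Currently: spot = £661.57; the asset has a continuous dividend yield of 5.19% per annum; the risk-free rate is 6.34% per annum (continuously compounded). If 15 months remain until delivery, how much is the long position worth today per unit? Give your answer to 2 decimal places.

Current fair forward for the remaining 15 months: F = S·e^((r − q)·T), (r − q) = 0.0634 − 0.0519 = 0.0115
F = 661.57 · e^(0.0115 × 15/12) = 661.57 × 1.014479 = 671.1489
Value of long forward = (F − K)·e^(−rT) = (671.1489 − 617.14) · e^(−0.0634·15/12)
= 54.0089 × 0.923809 = 49.89

£49.89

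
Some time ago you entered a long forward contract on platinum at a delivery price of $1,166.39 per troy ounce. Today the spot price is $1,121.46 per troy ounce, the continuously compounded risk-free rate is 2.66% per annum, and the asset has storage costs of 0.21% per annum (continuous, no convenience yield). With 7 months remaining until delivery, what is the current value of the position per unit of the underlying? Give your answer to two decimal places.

Current fair forward for the remaining 7 months: F = S·e^((r + u)·T), (r + u) = 0.0266 + 0.0021 = 0.0287
F = 1121.46 · e^(0.0287 × 7/12) = 1121.46 × 1.01688259 = 1140.3931
Value of long forward = (F − K)·e^(−rT) = (1140.3931 − 1166.39) · e^(−0.0266·7/12)
= -25.9969 × 0.98460310 = -25.60

-$25.60 per troy ounce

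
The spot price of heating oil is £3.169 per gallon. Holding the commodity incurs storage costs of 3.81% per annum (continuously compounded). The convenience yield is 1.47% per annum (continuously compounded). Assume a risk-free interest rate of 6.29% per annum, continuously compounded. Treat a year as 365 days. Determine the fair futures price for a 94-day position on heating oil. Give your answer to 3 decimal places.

£3.240 per gallon

Net carry = r + u − y = 0.0629 + 0.0381 − 0.0147 = 0.0863
F = S·e^((r+u−y)T) = 3.169 · e^(0.0863 × 94/365) = 3.169 · e^0.022225
= 3.169 × 1.022474 = £3.240 per gallon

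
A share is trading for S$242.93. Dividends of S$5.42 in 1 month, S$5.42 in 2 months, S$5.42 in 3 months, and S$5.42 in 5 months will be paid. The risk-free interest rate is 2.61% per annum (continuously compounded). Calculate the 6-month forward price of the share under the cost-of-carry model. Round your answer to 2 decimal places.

PV(dividends) I = 5.42·e^(−0.0261·1/12) + 5.42·e^(−0.0261·2/12) + 5.42·e^(−0.0261·3/12) + 5.42·e^(−0.0261·5/12)
I = 5.4082 + 5.3965 + 5.3847 + 5.3614 = 21.5508
F = (S − I)·e^(rT) = (242.93 − 21.5508) · e^(0.0261·6/12)
= 221.3792 · e^0.013050 = 221.3792 × 1.013136 = S$224.29

S$224.29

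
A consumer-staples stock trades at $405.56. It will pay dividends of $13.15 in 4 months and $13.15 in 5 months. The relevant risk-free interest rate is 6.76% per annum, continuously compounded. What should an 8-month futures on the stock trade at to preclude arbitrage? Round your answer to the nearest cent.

PV(dividends) I = 13.15·e^(−0.0676·4/12) + 13.15·e^(−0.0676·5/12)
I = 12.8570 + 12.7848 = 25.6418
F = (S − I)·e^(rT) = (405.56 − 25.6418) · e^(0.0676·8/12)
= 379.9182 · e^0.045067 = 379.9182 × 1.046098 = $397.43

$397.43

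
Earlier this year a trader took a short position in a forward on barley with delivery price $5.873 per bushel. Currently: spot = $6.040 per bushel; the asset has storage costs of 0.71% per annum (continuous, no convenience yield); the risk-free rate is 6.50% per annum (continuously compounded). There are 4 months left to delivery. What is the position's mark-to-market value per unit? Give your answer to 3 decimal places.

-$0.307 per bushel

Current fair forward for the remaining 4 months: F = S·e^((r + u)·T), (r + u) = 0.0650 + 0.0071 = 0.0721
F = 6.040 · e^(0.0721 × 4/12) = 6.040 × 1.024324 = 6.1869
Value of long forward = (F − K)·e^(−rT) = (6.1869 − 5.873) · e^(−0.0650·4/12)
= 0.3139 × 0.978566 = 0.307
Short position value = −(long value) = -$0.307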